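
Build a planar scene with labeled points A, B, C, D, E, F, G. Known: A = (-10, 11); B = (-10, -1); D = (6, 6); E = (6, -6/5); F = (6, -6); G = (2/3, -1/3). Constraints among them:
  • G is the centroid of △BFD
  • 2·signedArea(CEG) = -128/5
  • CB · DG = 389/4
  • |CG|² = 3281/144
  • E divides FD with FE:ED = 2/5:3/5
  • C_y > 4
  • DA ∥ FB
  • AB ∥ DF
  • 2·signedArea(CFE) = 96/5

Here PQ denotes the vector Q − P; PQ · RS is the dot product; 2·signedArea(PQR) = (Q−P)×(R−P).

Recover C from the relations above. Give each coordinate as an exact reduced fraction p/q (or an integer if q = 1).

1. C_x = 2  [2·signedArea(CEG) = -128/5 ∩ CB · DG = 389/4]
2. C_y = 17/4  [2·signedArea(CEG) = -128/5 ∩ CB · DG = 389/4]
   → C = (2, 17/4)

C = (2, 17/4)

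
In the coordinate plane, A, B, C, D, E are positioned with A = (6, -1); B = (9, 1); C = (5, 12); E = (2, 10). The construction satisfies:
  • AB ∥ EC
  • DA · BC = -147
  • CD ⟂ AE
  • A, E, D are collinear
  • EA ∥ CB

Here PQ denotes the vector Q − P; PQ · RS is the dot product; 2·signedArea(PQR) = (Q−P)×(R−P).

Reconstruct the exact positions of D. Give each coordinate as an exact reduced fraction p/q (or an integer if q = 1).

D = (234/137, 1480/137)

1. D_x = 234/137  [A, E, D are collinear ∩ CD ⟂ AE]
2. D_y = 1480/137  [A, E, D are collinear ∩ CD ⟂ AE]
   → D = (234/137, 1480/137)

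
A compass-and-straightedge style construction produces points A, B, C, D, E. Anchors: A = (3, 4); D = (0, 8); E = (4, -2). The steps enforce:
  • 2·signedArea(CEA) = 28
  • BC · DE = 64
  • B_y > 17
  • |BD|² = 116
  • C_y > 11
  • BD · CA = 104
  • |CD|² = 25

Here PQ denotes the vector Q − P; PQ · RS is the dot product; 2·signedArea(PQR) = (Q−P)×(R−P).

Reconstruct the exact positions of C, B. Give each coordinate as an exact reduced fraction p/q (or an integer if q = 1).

B = (-4, 18)
C = (-3, 12)

1. C_x = -3  [line -6·x + -1·y + -6 = 0 ∩ |CD|² = 25]
2. C_y = 12  [line -6·x + -1·y + -6 = 0 ∩ |CD|² = 25]
   → C = (-3, 12)
3. B_x = -4  [BD · CA = 104 ∩ BC · DE = 64]
4. B_y = 18  [BD · CA = 104 ∩ BC · DE = 64]
   → B = (-4, 18)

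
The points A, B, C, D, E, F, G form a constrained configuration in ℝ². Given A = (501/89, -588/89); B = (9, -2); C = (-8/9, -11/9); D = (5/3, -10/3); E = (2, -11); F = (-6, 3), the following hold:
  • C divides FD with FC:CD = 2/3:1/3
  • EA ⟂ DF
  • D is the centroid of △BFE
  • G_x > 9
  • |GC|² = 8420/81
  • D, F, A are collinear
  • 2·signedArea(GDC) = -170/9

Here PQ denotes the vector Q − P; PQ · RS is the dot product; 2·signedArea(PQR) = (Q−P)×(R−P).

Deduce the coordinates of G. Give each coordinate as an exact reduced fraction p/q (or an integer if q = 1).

G = (824/89, -197/89)

1. G_x = 824/89  [line -19/9·x + -23/9·y + 125/9 = 0 ∩ |GC|² = 8420/81]
2. G_y = -197/89  [line -19/9·x + -23/9·y + 125/9 = 0 ∩ |GC|² = 8420/81]
   → G = (824/89, -197/89)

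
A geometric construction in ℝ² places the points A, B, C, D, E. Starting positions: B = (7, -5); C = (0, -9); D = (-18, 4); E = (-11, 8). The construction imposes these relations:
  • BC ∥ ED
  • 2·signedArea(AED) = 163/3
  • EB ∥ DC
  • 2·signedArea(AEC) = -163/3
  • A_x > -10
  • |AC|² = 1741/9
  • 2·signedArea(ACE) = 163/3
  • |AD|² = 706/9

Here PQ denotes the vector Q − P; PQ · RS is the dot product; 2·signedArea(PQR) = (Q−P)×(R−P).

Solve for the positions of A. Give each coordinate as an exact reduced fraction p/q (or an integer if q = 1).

1. A_x = -29/3  [2·signedArea(ACE) = 163/3 ∩ 2·signedArea(AED) = 163/3]
2. A_y = 1  [2·signedArea(ACE) = 163/3 ∩ 2·signedArea(AED) = 163/3]
   → A = (-29/3, 1)

A = (-29/3, 1)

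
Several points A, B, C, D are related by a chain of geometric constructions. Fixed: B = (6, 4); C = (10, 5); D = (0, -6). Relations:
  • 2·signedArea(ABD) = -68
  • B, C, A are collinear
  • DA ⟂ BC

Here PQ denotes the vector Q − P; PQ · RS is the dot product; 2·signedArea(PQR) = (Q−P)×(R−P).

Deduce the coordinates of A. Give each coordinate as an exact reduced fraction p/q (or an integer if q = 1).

1. A_x = -2  [B, C, A are collinear ∩ DA ⟂ BC]
2. A_y = 2  [B, C, A are collinear ∩ DA ⟂ BC]
   → A = (-2, 2)

A = (-2, 2)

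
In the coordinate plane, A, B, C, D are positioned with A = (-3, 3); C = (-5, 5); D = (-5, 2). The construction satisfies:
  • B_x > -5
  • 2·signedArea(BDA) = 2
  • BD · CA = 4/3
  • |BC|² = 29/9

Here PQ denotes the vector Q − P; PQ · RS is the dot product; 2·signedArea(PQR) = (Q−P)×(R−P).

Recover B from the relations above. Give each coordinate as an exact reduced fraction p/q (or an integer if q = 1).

B = (-13/3, 10/3)

1. B_x = -13/3  [2·signedArea(BDA) = 2 ∩ BD · CA = 4/3]
2. B_y = 10/3  [2·signedArea(BDA) = 2 ∩ BD · CA = 4/3]
   → B = (-13/3, 10/3)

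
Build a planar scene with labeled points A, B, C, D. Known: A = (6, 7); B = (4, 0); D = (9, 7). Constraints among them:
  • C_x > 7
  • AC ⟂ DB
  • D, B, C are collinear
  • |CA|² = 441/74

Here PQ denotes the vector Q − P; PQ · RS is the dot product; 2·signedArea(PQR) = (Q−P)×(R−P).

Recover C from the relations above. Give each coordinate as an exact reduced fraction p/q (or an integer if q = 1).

1. C_x = 591/74  [D, B, C are collinear ∩ AC ⟂ DB]
2. C_y = 413/74  [D, B, C are collinear ∩ AC ⟂ DB]
   → C = (591/74, 413/74)

C = (591/74, 413/74)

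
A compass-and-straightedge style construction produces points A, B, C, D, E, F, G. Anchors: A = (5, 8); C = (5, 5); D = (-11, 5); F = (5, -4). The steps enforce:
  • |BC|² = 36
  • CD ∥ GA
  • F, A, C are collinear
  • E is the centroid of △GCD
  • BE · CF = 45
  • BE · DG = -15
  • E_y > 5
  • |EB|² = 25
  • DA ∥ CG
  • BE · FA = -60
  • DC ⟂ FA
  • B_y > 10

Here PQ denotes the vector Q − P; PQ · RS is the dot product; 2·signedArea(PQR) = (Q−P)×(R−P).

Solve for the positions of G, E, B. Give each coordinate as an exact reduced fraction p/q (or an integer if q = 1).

B = (5, 11)
E = (5, 6)
G = (21, 8)

1. G_x = 21  [CD ∥ GA ∩ DA ∥ CG]
2. G_y = 8  [CD ∥ GA ∩ DA ∥ CG]
   → G = (21, 8)
3. E_x = 5  [E is the centroid of △GCD]
4. E_y = 6  [E is the centroid of △GCD]
   → E = (5, 6)
5. B_x = 5  [BE · FA = -60 ∩ BE · DG = -15]
6. B_y = 11  [BE · FA = -60 ∩ BE · DG = -15]
   → B = (5, 11)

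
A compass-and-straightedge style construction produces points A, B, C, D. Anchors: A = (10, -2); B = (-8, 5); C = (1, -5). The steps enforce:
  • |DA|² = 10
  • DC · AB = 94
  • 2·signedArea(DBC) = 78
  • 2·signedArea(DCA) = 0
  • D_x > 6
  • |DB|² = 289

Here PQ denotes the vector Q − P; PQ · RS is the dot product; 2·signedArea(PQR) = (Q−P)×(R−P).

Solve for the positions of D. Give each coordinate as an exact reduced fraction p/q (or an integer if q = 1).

1. D_x = 7  [2·signedArea(DCA) = 0 ∩ 2·signedArea(DBC) = 78]
2. D_y = -3  [2·signedArea(DCA) = 0 ∩ 2·signedArea(DBC) = 78]
   → D = (7, -3)

D = (7, -3)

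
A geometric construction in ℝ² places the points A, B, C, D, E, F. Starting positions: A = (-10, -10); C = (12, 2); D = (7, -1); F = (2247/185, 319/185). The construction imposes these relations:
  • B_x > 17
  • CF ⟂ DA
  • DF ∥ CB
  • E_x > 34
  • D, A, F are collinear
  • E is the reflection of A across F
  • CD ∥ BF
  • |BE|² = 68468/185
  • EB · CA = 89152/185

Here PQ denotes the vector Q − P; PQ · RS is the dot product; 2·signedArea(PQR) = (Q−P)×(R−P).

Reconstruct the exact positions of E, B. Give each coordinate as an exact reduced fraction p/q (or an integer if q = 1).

B = (3172/185, 874/185)
E = (6344/185, 2488/185)

1. E_x = 6344/185  [E is the reflection of A across F]
2. E_y = 2488/185  [E is the reflection of A across F]
   → E = (6344/185, 2488/185)
3. B_x = 3172/185  [CD ∥ BF ∩ DF ∥ CB]
4. B_y = 874/185  [CD ∥ BF ∩ DF ∥ CB]
   → B = (3172/185, 874/185)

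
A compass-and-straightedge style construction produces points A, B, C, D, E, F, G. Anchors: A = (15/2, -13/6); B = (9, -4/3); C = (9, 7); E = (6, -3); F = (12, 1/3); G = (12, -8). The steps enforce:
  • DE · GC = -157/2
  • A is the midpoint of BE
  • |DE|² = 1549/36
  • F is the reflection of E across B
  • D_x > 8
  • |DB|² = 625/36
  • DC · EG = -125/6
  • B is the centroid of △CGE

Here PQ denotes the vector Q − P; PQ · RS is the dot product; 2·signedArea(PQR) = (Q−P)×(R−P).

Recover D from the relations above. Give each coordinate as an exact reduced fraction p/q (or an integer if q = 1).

D = (9, 17/6)

1. D_x = 9  [DE · GC = -157/2 ∩ DC · EG = -125/6]
2. D_y = 17/6  [DE · GC = -157/2 ∩ DC · EG = -125/6]
   → D = (9, 17/6)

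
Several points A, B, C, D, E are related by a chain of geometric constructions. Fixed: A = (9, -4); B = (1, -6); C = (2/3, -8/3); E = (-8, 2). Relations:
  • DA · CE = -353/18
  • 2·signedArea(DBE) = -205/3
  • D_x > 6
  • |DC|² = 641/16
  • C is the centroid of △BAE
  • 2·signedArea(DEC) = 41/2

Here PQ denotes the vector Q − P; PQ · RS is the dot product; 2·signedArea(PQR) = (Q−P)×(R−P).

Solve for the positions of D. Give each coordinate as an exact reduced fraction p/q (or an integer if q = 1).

1. D_x = 83/12  [2·signedArea(DBE) = -205/3 ∩ DA · CE = -353/18]
2. D_y = -11/3  [2·signedArea(DBE) = -205/3 ∩ DA · CE = -353/18]
   → D = (83/12, -11/3)

D = (83/12, -11/3)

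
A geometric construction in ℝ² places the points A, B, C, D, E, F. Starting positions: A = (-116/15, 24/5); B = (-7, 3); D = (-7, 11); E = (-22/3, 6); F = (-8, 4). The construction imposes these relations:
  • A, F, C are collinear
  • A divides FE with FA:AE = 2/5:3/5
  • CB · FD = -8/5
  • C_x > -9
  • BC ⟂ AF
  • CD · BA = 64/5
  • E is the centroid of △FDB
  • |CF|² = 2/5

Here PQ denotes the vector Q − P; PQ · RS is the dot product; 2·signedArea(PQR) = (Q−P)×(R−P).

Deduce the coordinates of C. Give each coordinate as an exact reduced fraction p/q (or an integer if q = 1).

C = (-41/5, 17/5)

1. C_x = -41/5  [A, F, C are collinear ∩ BC ⟂ AF]
2. C_y = 17/5  [A, F, C are collinear ∩ BC ⟂ AF]
   → C = (-41/5, 17/5)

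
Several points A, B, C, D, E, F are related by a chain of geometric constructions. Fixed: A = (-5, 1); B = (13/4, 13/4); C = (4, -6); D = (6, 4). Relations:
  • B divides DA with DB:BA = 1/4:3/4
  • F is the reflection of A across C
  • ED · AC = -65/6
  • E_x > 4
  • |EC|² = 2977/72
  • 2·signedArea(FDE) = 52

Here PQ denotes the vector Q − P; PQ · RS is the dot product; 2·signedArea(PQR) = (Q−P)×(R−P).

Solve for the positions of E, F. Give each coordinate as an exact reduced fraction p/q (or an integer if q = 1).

E = (53/12, 5/12)
F = (13, -13)

1. E_x = 53/12  [line -9·x + 7·y + 221/6 = 0 ∩ |EC|² = 2977/72]
2. E_y = 5/12  [line -9·x + 7·y + 221/6 = 0 ∩ |EC|² = 2977/72]
   → E = (53/12, 5/12)
3. F_x = 13  [F is the reflection of A across C]
4. F_y = -13  [F is the reflection of A across C]
   → F = (13, -13)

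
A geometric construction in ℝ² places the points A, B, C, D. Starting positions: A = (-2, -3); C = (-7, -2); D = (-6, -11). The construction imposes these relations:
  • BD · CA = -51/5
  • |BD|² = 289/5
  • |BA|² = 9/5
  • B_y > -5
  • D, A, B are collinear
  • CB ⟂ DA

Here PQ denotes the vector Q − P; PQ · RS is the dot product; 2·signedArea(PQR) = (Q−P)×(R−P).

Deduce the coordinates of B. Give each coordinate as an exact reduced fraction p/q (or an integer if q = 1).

B = (-13/5, -21/5)

1. B_x = -13/5  [D, A, B are collinear ∩ CB ⟂ DA]
2. B_y = -21/5  [D, A, B are collinear ∩ CB ⟂ DA]
   → B = (-13/5, -21/5)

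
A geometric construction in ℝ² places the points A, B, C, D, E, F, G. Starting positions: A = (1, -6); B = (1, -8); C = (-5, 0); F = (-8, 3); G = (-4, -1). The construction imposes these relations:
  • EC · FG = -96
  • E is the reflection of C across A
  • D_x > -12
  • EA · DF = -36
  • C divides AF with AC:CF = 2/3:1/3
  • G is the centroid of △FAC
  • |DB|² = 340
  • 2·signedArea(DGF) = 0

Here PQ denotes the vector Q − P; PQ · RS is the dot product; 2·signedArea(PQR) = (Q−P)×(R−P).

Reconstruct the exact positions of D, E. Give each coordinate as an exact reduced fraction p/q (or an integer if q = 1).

1. E_x = 7  [E is the reflection of C across A]
2. E_y = -12  [E is the reflection of C across A]
   → E = (7, -12)
3. D_x = -11  [2·signedArea(DGF) = 0 ∩ EA · DF = -36]
4. D_y = 6  [2·signedArea(DGF) = 0 ∩ EA · DF = -36]
   → D = (-11, 6)

D = (-11, 6)
E = (7, -12)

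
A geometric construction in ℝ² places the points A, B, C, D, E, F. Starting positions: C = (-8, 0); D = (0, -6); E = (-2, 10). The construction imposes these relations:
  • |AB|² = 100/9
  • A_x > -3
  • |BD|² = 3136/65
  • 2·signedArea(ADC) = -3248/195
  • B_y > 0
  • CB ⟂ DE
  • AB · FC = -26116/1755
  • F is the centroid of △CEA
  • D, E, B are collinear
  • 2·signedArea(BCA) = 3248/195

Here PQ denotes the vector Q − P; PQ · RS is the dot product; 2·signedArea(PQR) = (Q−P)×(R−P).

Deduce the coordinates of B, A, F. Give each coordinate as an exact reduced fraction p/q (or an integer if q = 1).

A = (-192/65, -332/195)
B = (-56/65, 58/65)
F = (-842/195, 1618/585)

1. B_x = -56/65  [D, E, B are collinear ∩ CB ⟂ DE]
2. B_y = 58/65  [D, E, B are collinear ∩ CB ⟂ DE]
   → B = (-56/65, 58/65)
3. A_x = -192/65  [2·signedArea(ADC) = -3248/195 ∩ 2·signedArea(BCA) = 3248/195]
4. A_y = -332/195  [2·signedArea(ADC) = -3248/195 ∩ 2·signedArea(BCA) = 3248/195]
   → A = (-192/65, -332/195)
5. F_x = -842/195  [F is the centroid of △CEA]
6. F_y = 1618/585  [F is the centroid of △CEA]
   → F = (-842/195, 1618/585)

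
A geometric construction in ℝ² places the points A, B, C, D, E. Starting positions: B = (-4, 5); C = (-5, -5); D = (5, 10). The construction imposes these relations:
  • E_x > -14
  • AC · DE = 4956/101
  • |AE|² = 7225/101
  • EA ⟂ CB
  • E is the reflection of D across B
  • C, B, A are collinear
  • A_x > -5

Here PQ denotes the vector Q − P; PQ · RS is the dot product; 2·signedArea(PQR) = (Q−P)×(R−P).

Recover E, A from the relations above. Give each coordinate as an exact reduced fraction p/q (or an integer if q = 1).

A = (-463/101, -85/101)
E = (-13, 0)

1. E_x = -13  [E is the reflection of D across B]
2. E_y = 0  [E is the reflection of D across B]
   → E = (-13, 0)
3. A_x = -463/101  [C, B, A are collinear ∩ EA ⟂ CB]
4. A_y = -85/101  [C, B, A are collinear ∩ EA ⟂ CB]
   → A = (-463/101, -85/101)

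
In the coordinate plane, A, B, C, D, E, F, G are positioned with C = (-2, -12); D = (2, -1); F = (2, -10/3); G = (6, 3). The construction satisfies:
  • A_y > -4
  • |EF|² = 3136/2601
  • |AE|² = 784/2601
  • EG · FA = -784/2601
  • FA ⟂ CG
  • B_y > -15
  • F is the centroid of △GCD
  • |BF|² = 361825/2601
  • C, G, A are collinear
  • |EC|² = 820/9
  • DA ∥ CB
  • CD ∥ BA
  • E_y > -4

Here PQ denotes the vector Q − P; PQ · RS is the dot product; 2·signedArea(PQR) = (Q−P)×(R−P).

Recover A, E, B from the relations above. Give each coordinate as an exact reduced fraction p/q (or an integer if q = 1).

A = (718/289, -1038/289)
B = (-438/289, -4217/289)
E = (858/289, -3338/867)

1. A_x = 718/289  [C, G, A are collinear ∩ FA ⟂ CG]
2. A_y = -1038/289  [C, G, A are collinear ∩ FA ⟂ CG]
   → A = (718/289, -1038/289)
3. E_x = 858/289  [line -140/289·x + 224/867·y + 6328/2601 = 0 ∩ |EF|² = 3136/2601]
4. E_y = -3338/867  [line -140/289·x + 224/867·y + 6328/2601 = 0 ∩ |EF|² = 3136/2601]
   → E = (858/289, -3338/867)
5. B_x = -438/289  [CD ∥ BA ∩ DA ∥ CB]
6. B_y = -4217/289  [CD ∥ BA ∩ DA ∥ CB]
   → B = (-438/289, -4217/289)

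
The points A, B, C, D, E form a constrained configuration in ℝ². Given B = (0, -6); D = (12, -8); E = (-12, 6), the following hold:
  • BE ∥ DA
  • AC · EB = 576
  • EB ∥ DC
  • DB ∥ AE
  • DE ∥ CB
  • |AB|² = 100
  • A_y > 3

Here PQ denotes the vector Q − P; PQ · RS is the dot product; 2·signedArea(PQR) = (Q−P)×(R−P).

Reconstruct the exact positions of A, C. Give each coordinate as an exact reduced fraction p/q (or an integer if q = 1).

A = (0, 4)
C = (24, -20)

1. A_x = 0  [DB ∥ AE ∩ BE ∥ DA]
2. A_y = 4  [DB ∥ AE ∩ BE ∥ DA]
   → A = (0, 4)
3. C_x = 24  [DE ∥ CB ∩ EB ∥ DC]
4. C_y = -20  [DE ∥ CB ∩ EB ∥ DC]
   → C = (24, -20)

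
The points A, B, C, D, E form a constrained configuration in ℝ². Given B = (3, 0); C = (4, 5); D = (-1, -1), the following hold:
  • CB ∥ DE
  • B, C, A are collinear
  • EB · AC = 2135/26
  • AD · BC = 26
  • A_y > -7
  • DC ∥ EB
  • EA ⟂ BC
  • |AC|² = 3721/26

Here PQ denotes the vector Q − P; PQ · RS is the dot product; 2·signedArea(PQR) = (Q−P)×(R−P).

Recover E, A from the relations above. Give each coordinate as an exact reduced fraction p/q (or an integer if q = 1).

1. E_x = -2  [DC ∥ EB ∩ CB ∥ DE]
2. E_y = -6  [DC ∥ EB ∩ CB ∥ DE]
   → E = (-2, -6)
3. A_x = 43/26  [B, C, A are collinear ∩ EA ⟂ BC]
4. A_y = -175/26  [B, C, A are collinear ∩ EA ⟂ BC]
   → A = (43/26, -175/26)

A = (43/26, -175/26)
E = (-2, -6)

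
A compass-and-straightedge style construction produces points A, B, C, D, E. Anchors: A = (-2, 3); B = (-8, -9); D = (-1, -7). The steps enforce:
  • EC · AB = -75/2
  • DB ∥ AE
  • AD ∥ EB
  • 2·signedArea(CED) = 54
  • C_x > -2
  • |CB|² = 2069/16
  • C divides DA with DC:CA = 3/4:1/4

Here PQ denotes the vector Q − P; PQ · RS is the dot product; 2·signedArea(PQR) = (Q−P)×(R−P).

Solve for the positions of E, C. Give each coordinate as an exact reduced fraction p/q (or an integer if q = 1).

C = (-7/4, 1/2)
E = (-9, 1)

1. E_x = -9  [AD ∥ EB ∩ DB ∥ AE]
2. E_y = 1  [AD ∥ EB ∩ DB ∥ AE]
   → E = (-9, 1)
3. C_x = -7/4  [C divides DA with DC:CA = 3/4:1/4]
4. C_y = 1/2  [C divides DA with DC:CA = 3/4:1/4]
   → C = (-7/4, 1/2)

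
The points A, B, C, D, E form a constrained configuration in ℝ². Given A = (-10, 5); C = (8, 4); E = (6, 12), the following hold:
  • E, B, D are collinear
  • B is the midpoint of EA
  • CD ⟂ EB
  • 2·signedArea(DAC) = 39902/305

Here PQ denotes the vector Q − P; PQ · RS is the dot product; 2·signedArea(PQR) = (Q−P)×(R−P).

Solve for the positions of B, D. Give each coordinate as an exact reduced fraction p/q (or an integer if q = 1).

1. B_x = -2  [B is the midpoint of EA]
2. B_y = 17/2  [B is the midpoint of EA]
   → B = (-2, 17/2)
3. D_x = 1446/305  [E, B, D are collinear ∩ CD ⟂ EB]
4. D_y = 3492/305  [E, B, D are collinear ∩ CD ⟂ EB]
   → D = (1446/305, 3492/305)

B = (-2, 17/2)
D = (1446/305, 3492/305)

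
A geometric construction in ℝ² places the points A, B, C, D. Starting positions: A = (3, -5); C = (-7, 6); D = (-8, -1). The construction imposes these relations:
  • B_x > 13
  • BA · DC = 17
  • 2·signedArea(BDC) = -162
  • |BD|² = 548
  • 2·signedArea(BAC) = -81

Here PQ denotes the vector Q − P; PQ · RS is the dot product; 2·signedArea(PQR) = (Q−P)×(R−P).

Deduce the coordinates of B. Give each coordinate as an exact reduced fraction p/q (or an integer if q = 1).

B = (14, -9)

1. B_x = 14  [2·signedArea(BAC) = -81 ∩ 2·signedArea(BDC) = -162]
2. B_y = -9  [2·signedArea(BAC) = -81 ∩ 2·signedArea(BDC) = -162]
   → B = (14, -9)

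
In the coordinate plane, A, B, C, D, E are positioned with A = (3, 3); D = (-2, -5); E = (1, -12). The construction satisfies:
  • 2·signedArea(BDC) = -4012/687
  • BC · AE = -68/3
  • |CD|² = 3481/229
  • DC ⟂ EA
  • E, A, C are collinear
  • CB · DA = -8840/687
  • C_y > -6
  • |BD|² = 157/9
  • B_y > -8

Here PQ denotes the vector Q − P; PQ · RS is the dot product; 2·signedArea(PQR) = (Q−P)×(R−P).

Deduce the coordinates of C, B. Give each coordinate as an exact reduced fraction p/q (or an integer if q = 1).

B = (5/3, -7)
C = (427/229, -1263/229)

1. C_x = 427/229  [E, A, C are collinear ∩ DC ⟂ EA]
2. C_y = -1263/229  [E, A, C are collinear ∩ DC ⟂ EA]
   → C = (427/229, -1263/229)
3. B_x = 5/3  [2·signedArea(BDC) = -4012/687 ∩ CB · DA = -8840/687]
4. B_y = -7  [2·signedArea(BDC) = -4012/687 ∩ CB · DA = -8840/687]
   → B = (5/3, -7)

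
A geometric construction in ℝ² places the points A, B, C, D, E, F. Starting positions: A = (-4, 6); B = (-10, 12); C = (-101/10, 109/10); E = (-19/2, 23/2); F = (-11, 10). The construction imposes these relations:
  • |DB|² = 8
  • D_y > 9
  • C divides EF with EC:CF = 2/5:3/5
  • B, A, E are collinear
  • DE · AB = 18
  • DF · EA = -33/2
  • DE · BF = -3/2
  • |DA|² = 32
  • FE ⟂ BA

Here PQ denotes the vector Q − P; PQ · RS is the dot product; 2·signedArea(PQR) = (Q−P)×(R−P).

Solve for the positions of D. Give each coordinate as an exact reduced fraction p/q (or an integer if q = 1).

1. D_x = -8  [DF · EA = -33/2 ∩ DE · BF = -3/2]
2. D_y = 10  [DF · EA = -33/2 ∩ DE · BF = -3/2]
   → D = (-8, 10)

D = (-8, 10)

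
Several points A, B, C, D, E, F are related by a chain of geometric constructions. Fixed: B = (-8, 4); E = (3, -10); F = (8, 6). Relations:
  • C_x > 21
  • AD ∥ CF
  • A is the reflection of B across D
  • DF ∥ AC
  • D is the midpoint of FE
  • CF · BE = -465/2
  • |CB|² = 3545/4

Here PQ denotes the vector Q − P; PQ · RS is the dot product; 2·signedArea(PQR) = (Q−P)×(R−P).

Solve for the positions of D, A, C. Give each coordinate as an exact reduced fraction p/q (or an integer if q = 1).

1. D_x = 11/2  [D is the midpoint of FE]
2. D_y = -2  [D is the midpoint of FE]
   → D = (11/2, -2)
3. A_x = 19  [A is the reflection of B across D]
4. A_y = -8  [A is the reflection of B across D]
   → A = (19, -8)
5. C_x = 43/2  [AD ∥ CF ∩ DF ∥ AC]
6. C_y = 0  [AD ∥ CF ∩ DF ∥ AC]
   → C = (43/2, 0)

A = (19, -8)
C = (43/2, 0)
D = (11/2, -2)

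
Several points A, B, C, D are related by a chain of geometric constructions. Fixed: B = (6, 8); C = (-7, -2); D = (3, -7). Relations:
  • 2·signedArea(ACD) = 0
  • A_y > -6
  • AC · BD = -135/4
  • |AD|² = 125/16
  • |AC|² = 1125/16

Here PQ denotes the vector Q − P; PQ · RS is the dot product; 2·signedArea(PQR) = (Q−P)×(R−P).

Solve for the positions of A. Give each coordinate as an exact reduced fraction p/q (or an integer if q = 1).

1. A_x = 1/2  [2·signedArea(ACD) = 0 ∩ AC · BD = -135/4]
2. A_y = -23/4  [2·signedArea(ACD) = 0 ∩ AC · BD = -135/4]
   → A = (1/2, -23/4)

A = (1/2, -23/4)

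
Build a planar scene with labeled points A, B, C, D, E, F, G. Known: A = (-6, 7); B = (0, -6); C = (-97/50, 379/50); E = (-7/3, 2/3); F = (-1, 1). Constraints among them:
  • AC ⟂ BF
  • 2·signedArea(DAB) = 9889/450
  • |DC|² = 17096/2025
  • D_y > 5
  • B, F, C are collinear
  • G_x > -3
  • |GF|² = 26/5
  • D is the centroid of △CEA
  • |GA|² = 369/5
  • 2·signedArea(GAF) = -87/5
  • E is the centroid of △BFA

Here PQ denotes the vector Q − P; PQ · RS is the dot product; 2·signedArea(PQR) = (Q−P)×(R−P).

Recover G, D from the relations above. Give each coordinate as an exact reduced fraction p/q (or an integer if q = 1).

1. G_x = -12/5  [line 6·x + 5·y + 92/5 = 0 ∩ |GF|² = 26/5]
2. G_y = -4/5  [line 6·x + 5·y + 92/5 = 0 ∩ |GF|² = 26/5]
   → G = (-12/5, -4/5)
3. D_x = -1541/450  [D is the centroid of △CEA]
4. D_y = 2287/450  [D is the centroid of △CEA]
   → D = (-1541/450, 2287/450)

D = (-1541/450, 2287/450)
G = (-12/5, -4/5)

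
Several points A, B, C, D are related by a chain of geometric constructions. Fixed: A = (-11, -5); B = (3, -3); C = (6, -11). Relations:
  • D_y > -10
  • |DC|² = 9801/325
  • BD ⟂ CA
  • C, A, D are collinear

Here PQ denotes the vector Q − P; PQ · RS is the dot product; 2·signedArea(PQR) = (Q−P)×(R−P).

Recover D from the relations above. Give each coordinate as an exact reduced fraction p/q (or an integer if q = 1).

D = (267/325, -2981/325)

1. D_x = 267/325  [C, A, D are collinear ∩ BD ⟂ CA]
2. D_y = -2981/325  [C, A, D are collinear ∩ BD ⟂ CA]
   → D = (267/325, -2981/325)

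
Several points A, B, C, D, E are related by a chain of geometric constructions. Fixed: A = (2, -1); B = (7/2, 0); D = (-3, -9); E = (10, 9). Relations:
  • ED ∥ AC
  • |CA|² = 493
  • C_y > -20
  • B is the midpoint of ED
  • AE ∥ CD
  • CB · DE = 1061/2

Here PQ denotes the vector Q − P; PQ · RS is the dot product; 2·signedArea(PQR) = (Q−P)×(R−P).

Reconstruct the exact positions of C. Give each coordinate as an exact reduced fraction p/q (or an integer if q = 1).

1. C_x = -11  [AE ∥ CD ∩ ED ∥ AC]
2. C_y = -19  [AE ∥ CD ∩ ED ∥ AC]
   → C = (-11, -19)

C = (-11, -19)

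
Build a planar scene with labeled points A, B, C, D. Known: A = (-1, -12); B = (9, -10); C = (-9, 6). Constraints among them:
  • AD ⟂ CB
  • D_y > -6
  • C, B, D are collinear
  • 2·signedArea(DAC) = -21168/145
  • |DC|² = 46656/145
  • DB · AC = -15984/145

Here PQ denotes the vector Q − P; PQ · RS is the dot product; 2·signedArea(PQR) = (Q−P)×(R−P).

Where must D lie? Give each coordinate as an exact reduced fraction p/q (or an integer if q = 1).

D = (639/145, -858/145)

1. D_x = 639/145  [C, B, D are collinear ∩ AD ⟂ CB]
2. D_y = -858/145  [C, B, D are collinear ∩ AD ⟂ CB]
   → D = (639/145, -858/145)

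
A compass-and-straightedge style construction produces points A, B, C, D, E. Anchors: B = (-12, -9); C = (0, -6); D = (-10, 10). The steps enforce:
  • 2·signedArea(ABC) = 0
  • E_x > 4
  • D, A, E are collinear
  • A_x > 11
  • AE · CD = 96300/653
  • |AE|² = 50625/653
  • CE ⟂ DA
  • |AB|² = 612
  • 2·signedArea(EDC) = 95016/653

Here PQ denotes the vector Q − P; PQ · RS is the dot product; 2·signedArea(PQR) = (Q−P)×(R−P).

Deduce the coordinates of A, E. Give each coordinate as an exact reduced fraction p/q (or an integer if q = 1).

A = (12, -3)
E = (2886/653, 966/653)

1. A_x = 12  [line -3·x + 12·y + 72 = 0 ∩ |AB|² = 612]
2. A_y = -3  [line -3·x + 12·y + 72 = 0 ∩ |AB|² = 612]
   → A = (12, -3)
3. E_x = 2886/653  [D, A, E are collinear ∩ CE ⟂ DA]
4. E_y = 966/653  [D, A, E are collinear ∩ CE ⟂ DA]
   → E = (2886/653, 966/653)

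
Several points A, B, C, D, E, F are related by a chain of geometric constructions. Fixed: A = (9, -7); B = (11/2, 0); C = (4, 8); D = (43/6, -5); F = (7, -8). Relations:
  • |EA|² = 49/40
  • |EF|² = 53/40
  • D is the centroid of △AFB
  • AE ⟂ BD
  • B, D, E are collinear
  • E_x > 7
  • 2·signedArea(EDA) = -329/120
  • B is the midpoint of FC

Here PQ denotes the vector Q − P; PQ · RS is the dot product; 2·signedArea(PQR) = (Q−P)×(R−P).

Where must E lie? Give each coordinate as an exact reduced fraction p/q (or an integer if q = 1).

1. E_x = 159/20  [B, D, E are collinear ∩ AE ⟂ BD]
2. E_y = -147/20  [B, D, E are collinear ∩ AE ⟂ BD]
   → E = (159/20, -147/20)

E = (159/20, -147/20)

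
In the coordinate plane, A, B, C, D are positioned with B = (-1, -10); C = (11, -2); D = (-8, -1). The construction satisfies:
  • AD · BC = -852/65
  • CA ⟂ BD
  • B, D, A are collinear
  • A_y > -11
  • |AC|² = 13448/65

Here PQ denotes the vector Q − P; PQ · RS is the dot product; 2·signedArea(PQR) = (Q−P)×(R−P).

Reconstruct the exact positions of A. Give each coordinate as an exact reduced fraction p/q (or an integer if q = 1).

A = (-23/65, -704/65)

1. A_x = -23/65  [B, D, A are collinear ∩ CA ⟂ BD]
2. A_y = -704/65  [B, D, A are collinear ∩ CA ⟂ BD]
   → A = (-23/65, -704/65)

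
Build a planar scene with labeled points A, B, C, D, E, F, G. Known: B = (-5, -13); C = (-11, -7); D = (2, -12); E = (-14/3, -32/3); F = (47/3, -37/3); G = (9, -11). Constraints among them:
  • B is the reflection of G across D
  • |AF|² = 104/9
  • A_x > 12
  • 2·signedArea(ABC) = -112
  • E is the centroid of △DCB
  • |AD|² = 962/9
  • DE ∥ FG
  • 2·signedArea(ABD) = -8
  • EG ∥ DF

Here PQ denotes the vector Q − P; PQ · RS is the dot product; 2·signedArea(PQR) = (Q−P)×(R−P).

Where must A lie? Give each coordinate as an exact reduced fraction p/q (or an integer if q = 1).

1. A_x = 37/3  [2·signedArea(ABD) = -8 ∩ 2·signedArea(ABC) = -112]
2. A_y = -35/3  [2·signedArea(ABD) = -8 ∩ 2·signedArea(ABC) = -112]
   → A = (37/3, -35/3)

A = (37/3, -35/3)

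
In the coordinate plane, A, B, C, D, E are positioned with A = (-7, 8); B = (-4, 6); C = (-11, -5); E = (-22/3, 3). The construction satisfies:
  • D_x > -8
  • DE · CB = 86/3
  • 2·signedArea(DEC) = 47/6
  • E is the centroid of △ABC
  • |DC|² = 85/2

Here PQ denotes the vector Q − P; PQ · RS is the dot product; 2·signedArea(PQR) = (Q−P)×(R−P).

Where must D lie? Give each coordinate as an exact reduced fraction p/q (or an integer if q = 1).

1. D_x = -15/2  [2·signedArea(DEC) = 47/6 ∩ DE · CB = 86/3]
2. D_y = 1/2  [2·signedArea(DEC) = 47/6 ∩ DE · CB = 86/3]
   → D = (-15/2, 1/2)

D = (-15/2, 1/2)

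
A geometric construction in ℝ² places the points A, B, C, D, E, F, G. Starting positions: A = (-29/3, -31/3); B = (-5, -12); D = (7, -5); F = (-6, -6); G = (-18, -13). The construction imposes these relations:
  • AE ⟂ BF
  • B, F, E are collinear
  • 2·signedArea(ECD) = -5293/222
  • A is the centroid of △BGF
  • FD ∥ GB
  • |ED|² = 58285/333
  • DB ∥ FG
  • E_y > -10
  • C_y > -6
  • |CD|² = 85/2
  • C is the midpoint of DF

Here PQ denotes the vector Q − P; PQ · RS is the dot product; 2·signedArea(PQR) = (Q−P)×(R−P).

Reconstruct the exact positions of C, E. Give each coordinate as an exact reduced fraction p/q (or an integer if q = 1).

C = (1/2, -11/2)
E = (-599/111, -356/37)

1. C_x = 1/2  [C is the midpoint of DF]
2. C_y = -11/2  [C is the midpoint of DF]
   → C = (1/2, -11/2)
3. E_x = -599/111  [B, F, E are collinear ∩ AE ⟂ BF]
4. E_y = -356/37  [B, F, E are collinear ∩ AE ⟂ BF]
   → E = (-599/111, -356/37)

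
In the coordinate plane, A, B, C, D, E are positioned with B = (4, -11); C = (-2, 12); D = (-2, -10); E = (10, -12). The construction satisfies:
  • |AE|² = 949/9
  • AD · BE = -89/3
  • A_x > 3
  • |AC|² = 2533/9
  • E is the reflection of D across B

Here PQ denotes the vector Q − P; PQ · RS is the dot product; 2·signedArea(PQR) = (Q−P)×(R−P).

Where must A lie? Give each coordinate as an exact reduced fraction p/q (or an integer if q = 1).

1. A_x = 4  [line -6·x + 1·y + 83/3 = 0 ∩ |AE|² = 949/9]
2. A_y = -11/3  [line -6·x + 1·y + 83/3 = 0 ∩ |AE|² = 949/9]
   → A = (4, -11/3)

A = (4, -11/3)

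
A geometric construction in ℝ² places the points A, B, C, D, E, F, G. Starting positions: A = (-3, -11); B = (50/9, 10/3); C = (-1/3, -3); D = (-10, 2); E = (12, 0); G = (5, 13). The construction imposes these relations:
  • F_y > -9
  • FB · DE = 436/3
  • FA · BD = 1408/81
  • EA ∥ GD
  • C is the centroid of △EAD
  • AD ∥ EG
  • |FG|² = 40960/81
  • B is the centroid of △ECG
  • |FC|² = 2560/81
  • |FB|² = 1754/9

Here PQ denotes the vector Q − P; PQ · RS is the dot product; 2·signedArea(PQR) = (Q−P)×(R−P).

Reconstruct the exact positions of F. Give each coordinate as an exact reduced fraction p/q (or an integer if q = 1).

1. F_x = -19/9  [FB · DE = 436/3 ∩ FA · BD = 1408/81]
2. F_y = -25/3  [FB · DE = 436/3 ∩ FA · BD = 1408/81]
   → F = (-19/9, -25/3)

F = (-19/9, -25/3)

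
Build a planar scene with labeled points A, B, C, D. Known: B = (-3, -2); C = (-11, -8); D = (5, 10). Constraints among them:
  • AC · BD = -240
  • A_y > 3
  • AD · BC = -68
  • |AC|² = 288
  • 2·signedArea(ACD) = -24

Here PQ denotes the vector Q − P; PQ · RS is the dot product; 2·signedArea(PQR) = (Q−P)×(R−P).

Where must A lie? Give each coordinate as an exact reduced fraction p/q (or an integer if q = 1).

1. A_x = 1  [AD · BC = -68 ∩ 2·signedArea(ACD) = -24]
2. A_y = 4  [AD · BC = -68 ∩ 2·signedArea(ACD) = -24]
   → A = (1, 4)

A = (1, 4)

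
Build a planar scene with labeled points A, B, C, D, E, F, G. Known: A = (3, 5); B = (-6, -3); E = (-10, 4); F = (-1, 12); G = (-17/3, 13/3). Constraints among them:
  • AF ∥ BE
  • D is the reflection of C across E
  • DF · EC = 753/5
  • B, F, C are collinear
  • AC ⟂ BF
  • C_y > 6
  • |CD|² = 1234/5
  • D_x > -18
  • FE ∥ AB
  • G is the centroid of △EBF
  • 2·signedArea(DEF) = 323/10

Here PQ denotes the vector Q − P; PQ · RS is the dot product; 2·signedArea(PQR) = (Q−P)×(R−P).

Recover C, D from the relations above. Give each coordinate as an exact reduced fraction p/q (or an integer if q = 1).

C = (-27/10, 69/10)
D = (-173/10, 11/10)

1. C_x = -27/10  [B, F, C are collinear ∩ AC ⟂ BF]
2. C_y = 69/10  [B, F, C are collinear ∩ AC ⟂ BF]
   → C = (-27/10, 69/10)
3. D_x = -173/10  [D is the reflection of C across E]
4. D_y = 11/10  [D is the reflection of C across E]
   → D = (-173/10, 11/10)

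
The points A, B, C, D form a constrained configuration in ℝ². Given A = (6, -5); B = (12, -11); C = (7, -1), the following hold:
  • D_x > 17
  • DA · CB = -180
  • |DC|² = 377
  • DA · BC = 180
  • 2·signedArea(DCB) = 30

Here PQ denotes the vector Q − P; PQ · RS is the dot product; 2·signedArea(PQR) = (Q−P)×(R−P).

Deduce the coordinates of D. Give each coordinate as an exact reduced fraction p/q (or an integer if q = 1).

D = (18, -17)

1. D_x = 18  [DA · CB = -180 ∩ 2·signedArea(DCB) = 30]
2. D_y = -17  [DA · CB = -180 ∩ 2·signedArea(DCB) = 30]
   → D = (18, -17)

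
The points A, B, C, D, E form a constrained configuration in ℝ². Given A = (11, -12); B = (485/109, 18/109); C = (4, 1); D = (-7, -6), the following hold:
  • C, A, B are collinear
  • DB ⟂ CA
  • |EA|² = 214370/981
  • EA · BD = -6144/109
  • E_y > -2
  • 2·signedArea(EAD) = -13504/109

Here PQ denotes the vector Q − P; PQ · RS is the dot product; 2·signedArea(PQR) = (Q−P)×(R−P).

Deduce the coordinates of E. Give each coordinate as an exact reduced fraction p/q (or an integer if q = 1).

1. E_x = 158/327  [EA · BD = -6144/109 ∩ 2·signedArea(EAD) = -13504/109]
2. E_y = -527/327  [EA · BD = -6144/109 ∩ 2·signedArea(EAD) = -13504/109]
   → E = (158/327, -527/327)

E = (158/327, -527/327)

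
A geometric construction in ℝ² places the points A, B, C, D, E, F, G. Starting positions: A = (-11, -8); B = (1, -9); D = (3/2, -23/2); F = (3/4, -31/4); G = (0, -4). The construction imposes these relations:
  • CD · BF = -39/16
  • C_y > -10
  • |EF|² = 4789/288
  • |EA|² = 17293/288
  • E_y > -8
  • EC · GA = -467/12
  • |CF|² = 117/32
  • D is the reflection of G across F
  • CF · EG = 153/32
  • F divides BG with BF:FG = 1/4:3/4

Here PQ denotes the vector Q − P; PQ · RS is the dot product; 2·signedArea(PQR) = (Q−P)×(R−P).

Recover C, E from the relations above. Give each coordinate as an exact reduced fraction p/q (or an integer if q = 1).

C = (9/8, -77/8)
E = (-79/24, -173/24)

1. C_x = 9/8  [line 1/4·x + -5/4·y + -197/16 = 0 ∩ |CF|² = 117/32]
2. C_y = -77/8  [line 1/4·x + -5/4·y + -197/16 = 0 ∩ |CF|² = 117/32]
   → C = (9/8, -77/8)
3. E_x = -79/24  [EC · GA = -467/12 ∩ CF · EG = 153/32]
4. E_y = -173/24  [EC · GA = -467/12 ∩ CF · EG = 153/32]
   → E = (-79/24, -173/24)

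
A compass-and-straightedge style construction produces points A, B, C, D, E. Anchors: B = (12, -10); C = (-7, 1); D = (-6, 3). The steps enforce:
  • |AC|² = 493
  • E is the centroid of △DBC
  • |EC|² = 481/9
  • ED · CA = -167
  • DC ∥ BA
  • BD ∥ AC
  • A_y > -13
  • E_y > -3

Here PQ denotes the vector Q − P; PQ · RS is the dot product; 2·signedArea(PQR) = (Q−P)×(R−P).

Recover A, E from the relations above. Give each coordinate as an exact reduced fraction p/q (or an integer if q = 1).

A = (11, -12)
E = (-1/3, -2)

1. A_x = 11  [BD ∥ AC ∩ DC ∥ BA]
2. A_y = -12  [BD ∥ AC ∩ DC ∥ BA]
   → A = (11, -12)
3. E_x = -1/3  [E is the centroid of △DBC]
4. E_y = -2  [E is the centroid of △DBC]
   → E = (-1/3, -2)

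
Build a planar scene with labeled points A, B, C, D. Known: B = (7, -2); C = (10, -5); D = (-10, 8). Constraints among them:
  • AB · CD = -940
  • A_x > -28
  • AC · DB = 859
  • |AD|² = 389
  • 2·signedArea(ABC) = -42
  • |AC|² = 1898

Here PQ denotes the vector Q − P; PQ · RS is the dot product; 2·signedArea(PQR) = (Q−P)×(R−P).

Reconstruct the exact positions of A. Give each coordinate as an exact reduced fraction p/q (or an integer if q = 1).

A = (-27, 18)

1. A_x = -27  [2·signedArea(ABC) = -42 ∩ AB · CD = -940]
2. A_y = 18  [2·signedArea(ABC) = -42 ∩ AB · CD = -940]
   → A = (-27, 18)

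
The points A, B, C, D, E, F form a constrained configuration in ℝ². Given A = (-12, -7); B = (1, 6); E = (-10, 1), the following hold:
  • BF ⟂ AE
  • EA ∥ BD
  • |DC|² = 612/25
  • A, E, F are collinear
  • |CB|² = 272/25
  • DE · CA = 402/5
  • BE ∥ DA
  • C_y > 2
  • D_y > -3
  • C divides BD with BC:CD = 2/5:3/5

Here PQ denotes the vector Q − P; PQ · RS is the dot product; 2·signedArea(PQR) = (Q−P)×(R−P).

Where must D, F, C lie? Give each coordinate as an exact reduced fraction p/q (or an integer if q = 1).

C = (1/5, 14/5)
D = (-1, -2)
F = (-139/17, 141/17)

1. D_x = -1  [BE ∥ DA ∩ EA ∥ BD]
2. D_y = -2  [BE ∥ DA ∩ EA ∥ BD]
   → D = (-1, -2)
3. F_x = -139/17  [A, E, F are collinear ∩ BF ⟂ AE]
4. F_y = 141/17  [A, E, F are collinear ∩ BF ⟂ AE]
   → F = (-139/17, 141/17)
5. C_x = 1/5  [C divides BD with BC:CD = 2/5:3/5]
6. C_y = 14/5  [C divides BD with BC:CD = 2/5:3/5]
   → C = (1/5, 14/5)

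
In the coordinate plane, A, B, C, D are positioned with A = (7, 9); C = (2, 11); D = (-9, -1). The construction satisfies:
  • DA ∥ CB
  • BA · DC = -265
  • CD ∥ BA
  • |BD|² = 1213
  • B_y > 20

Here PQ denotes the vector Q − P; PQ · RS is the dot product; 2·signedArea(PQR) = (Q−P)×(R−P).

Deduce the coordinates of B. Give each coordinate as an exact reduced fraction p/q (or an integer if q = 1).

B = (18, 21)

1. B_x = 18  [CD ∥ BA ∩ DA ∥ CB]
2. B_y = 21  [CD ∥ BA ∩ DA ∥ CB]
   → B = (18, 21)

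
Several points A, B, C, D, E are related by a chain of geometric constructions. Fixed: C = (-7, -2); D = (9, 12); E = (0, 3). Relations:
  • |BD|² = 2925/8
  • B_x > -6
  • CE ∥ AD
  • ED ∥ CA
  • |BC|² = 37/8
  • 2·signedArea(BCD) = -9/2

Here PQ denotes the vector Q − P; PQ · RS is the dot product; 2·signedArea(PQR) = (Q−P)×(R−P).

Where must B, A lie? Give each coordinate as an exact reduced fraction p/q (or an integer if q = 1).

1. B_x = -21/4  [line -14·x + 16·y + -123/2 = 0 ∩ |BC|² = 37/8]
2. B_y = -3/4  [line -14·x + 16·y + -123/2 = 0 ∩ |BC|² = 37/8]
   → B = (-21/4, -3/4)
3. A_x = 2  [CE ∥ AD ∩ ED ∥ CA]
4. A_y = 7  [CE ∥ AD ∩ ED ∥ CA]
   → A = (2, 7)

A = (2, 7)
B = (-21/4, -3/4)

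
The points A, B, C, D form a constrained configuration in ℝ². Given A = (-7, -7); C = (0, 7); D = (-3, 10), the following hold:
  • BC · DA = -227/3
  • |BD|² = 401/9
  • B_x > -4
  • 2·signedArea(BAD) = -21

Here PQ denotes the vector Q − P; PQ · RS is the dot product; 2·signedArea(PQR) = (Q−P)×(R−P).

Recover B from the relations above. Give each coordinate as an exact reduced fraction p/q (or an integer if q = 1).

B = (-10/3, 10/3)

1. B_x = -10/3  [2·signedArea(BAD) = -21 ∩ BC · DA = -227/3]
2. B_y = 10/3  [2·signedArea(BAD) = -21 ∩ BC · DA = -227/3]
   → B = (-10/3, 10/3)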